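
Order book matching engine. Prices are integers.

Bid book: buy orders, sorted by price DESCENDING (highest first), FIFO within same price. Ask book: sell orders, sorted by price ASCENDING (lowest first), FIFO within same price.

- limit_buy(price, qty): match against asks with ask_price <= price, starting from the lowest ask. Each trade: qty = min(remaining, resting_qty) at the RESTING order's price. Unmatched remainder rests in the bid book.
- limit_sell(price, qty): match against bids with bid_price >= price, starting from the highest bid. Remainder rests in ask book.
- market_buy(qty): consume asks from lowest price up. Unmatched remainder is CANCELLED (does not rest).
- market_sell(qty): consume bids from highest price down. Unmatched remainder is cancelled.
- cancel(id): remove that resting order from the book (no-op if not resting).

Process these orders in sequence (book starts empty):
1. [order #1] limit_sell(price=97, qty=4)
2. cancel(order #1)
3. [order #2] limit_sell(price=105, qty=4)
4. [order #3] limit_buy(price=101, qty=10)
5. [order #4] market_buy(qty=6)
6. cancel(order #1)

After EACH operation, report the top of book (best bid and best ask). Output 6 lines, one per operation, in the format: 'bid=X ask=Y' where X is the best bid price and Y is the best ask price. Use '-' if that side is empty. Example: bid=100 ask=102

Answer: bid=- ask=97
bid=- ask=-
bid=- ask=105
bid=101 ask=105
bid=101 ask=-
bid=101 ask=-

Derivation:
After op 1 [order #1] limit_sell(price=97, qty=4): fills=none; bids=[-] asks=[#1:4@97]
After op 2 cancel(order #1): fills=none; bids=[-] asks=[-]
After op 3 [order #2] limit_sell(price=105, qty=4): fills=none; bids=[-] asks=[#2:4@105]
After op 4 [order #3] limit_buy(price=101, qty=10): fills=none; bids=[#3:10@101] asks=[#2:4@105]
After op 5 [order #4] market_buy(qty=6): fills=#4x#2:4@105; bids=[#3:10@101] asks=[-]
After op 6 cancel(order #1): fills=none; bids=[#3:10@101] asks=[-]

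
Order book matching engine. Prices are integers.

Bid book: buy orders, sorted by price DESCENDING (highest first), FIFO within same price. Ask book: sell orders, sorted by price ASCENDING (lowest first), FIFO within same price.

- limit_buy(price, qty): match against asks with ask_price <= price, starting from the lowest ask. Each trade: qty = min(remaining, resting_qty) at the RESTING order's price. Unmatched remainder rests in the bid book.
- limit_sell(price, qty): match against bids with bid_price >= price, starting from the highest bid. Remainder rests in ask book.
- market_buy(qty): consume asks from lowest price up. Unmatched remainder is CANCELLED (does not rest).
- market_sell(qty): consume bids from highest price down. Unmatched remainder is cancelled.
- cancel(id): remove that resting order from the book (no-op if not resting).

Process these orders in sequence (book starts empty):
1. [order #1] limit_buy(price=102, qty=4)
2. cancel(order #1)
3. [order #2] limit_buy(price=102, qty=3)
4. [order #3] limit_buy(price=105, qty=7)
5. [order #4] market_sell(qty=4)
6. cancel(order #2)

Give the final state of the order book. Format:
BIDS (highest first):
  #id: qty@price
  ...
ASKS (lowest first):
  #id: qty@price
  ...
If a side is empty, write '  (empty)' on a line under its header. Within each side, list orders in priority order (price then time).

Answer: BIDS (highest first):
  #3: 3@105
ASKS (lowest first):
  (empty)

Derivation:
After op 1 [order #1] limit_buy(price=102, qty=4): fills=none; bids=[#1:4@102] asks=[-]
After op 2 cancel(order #1): fills=none; bids=[-] asks=[-]
After op 3 [order #2] limit_buy(price=102, qty=3): fills=none; bids=[#2:3@102] asks=[-]
After op 4 [order #3] limit_buy(price=105, qty=7): fills=none; bids=[#3:7@105 #2:3@102] asks=[-]
After op 5 [order #4] market_sell(qty=4): fills=#3x#4:4@105; bids=[#3:3@105 #2:3@102] asks=[-]
After op 6 cancel(order #2): fills=none; bids=[#3:3@105] asks=[-]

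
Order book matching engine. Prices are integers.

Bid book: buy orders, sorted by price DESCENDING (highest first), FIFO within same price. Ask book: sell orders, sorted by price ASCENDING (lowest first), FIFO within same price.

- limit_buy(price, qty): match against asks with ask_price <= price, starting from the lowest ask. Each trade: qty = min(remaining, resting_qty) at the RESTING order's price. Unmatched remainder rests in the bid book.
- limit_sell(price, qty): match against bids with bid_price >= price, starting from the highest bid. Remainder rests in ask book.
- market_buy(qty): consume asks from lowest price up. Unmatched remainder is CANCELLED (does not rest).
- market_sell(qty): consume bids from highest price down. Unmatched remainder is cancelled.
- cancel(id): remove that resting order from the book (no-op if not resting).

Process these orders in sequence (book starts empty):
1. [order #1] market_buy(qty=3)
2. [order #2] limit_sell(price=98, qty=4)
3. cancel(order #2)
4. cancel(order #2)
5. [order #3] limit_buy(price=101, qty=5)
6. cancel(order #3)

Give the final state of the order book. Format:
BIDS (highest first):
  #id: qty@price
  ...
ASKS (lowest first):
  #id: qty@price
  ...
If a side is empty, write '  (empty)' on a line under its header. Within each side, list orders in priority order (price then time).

After op 1 [order #1] market_buy(qty=3): fills=none; bids=[-] asks=[-]
After op 2 [order #2] limit_sell(price=98, qty=4): fills=none; bids=[-] asks=[#2:4@98]
After op 3 cancel(order #2): fills=none; bids=[-] asks=[-]
After op 4 cancel(order #2): fills=none; bids=[-] asks=[-]
After op 5 [order #3] limit_buy(price=101, qty=5): fills=none; bids=[#3:5@101] asks=[-]
After op 6 cancel(order #3): fills=none; bids=[-] asks=[-]

Answer: BIDS (highest first):
  (empty)
ASKS (lowest first):
  (empty)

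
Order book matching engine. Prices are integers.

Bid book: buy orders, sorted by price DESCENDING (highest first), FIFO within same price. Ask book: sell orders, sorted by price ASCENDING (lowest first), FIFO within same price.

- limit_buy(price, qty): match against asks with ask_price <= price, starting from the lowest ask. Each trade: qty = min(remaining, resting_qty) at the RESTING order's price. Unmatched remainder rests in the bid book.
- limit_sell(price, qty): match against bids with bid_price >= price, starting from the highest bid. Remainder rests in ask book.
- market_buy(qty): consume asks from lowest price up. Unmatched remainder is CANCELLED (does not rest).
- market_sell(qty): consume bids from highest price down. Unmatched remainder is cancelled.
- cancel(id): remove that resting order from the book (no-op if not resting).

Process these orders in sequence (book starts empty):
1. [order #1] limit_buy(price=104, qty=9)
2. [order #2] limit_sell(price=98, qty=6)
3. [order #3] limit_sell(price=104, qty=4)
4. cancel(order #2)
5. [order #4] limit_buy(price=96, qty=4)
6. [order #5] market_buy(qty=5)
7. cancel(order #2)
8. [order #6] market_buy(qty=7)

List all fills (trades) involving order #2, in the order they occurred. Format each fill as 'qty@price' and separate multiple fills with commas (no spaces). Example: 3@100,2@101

After op 1 [order #1] limit_buy(price=104, qty=9): fills=none; bids=[#1:9@104] asks=[-]
After op 2 [order #2] limit_sell(price=98, qty=6): fills=#1x#2:6@104; bids=[#1:3@104] asks=[-]
After op 3 [order #3] limit_sell(price=104, qty=4): fills=#1x#3:3@104; bids=[-] asks=[#3:1@104]
After op 4 cancel(order #2): fills=none; bids=[-] asks=[#3:1@104]
After op 5 [order #4] limit_buy(price=96, qty=4): fills=none; bids=[#4:4@96] asks=[#3:1@104]
After op 6 [order #5] market_buy(qty=5): fills=#5x#3:1@104; bids=[#4:4@96] asks=[-]
After op 7 cancel(order #2): fills=none; bids=[#4:4@96] asks=[-]
After op 8 [order #6] market_buy(qty=7): fills=none; bids=[#4:4@96] asks=[-]

Answer: 6@104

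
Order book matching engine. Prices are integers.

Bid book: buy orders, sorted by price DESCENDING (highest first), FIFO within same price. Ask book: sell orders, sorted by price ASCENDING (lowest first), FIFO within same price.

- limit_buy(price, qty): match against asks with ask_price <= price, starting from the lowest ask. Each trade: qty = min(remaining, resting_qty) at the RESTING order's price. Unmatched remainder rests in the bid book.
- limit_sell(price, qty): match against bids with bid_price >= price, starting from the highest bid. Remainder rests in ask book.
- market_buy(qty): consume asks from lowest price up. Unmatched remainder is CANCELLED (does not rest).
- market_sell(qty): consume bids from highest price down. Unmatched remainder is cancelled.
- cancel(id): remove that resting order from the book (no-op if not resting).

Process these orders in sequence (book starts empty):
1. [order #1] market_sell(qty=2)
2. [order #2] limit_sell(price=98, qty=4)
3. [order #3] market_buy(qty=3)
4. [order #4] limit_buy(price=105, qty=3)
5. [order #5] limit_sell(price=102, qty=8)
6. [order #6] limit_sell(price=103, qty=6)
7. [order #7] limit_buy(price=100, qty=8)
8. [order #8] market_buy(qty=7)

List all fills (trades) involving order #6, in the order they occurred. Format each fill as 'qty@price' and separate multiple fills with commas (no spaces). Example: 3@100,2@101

After op 1 [order #1] market_sell(qty=2): fills=none; bids=[-] asks=[-]
After op 2 [order #2] limit_sell(price=98, qty=4): fills=none; bids=[-] asks=[#2:4@98]
After op 3 [order #3] market_buy(qty=3): fills=#3x#2:3@98; bids=[-] asks=[#2:1@98]
After op 4 [order #4] limit_buy(price=105, qty=3): fills=#4x#2:1@98; bids=[#4:2@105] asks=[-]
After op 5 [order #5] limit_sell(price=102, qty=8): fills=#4x#5:2@105; bids=[-] asks=[#5:6@102]
After op 6 [order #6] limit_sell(price=103, qty=6): fills=none; bids=[-] asks=[#5:6@102 #6:6@103]
After op 7 [order #7] limit_buy(price=100, qty=8): fills=none; bids=[#7:8@100] asks=[#5:6@102 #6:6@103]
After op 8 [order #8] market_buy(qty=7): fills=#8x#5:6@102 #8x#6:1@103; bids=[#7:8@100] asks=[#6:5@103]

Answer: 1@103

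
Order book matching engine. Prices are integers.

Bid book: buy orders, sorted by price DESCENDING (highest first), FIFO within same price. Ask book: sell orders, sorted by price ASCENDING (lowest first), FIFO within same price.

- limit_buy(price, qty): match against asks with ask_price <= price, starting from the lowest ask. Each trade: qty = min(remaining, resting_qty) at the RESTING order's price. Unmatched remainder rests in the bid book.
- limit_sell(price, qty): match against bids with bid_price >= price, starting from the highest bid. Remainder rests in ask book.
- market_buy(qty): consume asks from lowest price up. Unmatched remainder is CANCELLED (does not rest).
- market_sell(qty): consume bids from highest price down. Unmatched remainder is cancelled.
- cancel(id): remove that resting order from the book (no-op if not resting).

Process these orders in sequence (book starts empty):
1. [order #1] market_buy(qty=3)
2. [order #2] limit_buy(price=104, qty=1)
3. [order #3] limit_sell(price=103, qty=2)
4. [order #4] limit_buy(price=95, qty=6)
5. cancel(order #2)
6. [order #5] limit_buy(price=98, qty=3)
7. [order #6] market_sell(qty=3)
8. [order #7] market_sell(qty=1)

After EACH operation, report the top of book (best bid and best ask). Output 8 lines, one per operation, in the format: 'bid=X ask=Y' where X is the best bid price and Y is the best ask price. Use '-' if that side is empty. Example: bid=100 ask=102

Answer: bid=- ask=-
bid=104 ask=-
bid=- ask=103
bid=95 ask=103
bid=95 ask=103
bid=98 ask=103
bid=95 ask=103
bid=95 ask=103

Derivation:
After op 1 [order #1] market_buy(qty=3): fills=none; bids=[-] asks=[-]
After op 2 [order #2] limit_buy(price=104, qty=1): fills=none; bids=[#2:1@104] asks=[-]
After op 3 [order #3] limit_sell(price=103, qty=2): fills=#2x#3:1@104; bids=[-] asks=[#3:1@103]
After op 4 [order #4] limit_buy(price=95, qty=6): fills=none; bids=[#4:6@95] asks=[#3:1@103]
After op 5 cancel(order #2): fills=none; bids=[#4:6@95] asks=[#3:1@103]
After op 6 [order #5] limit_buy(price=98, qty=3): fills=none; bids=[#5:3@98 #4:6@95] asks=[#3:1@103]
After op 7 [order #6] market_sell(qty=3): fills=#5x#6:3@98; bids=[#4:6@95] asks=[#3:1@103]
After op 8 [order #7] market_sell(qty=1): fills=#4x#7:1@95; bids=[#4:5@95] asks=[#3:1@103]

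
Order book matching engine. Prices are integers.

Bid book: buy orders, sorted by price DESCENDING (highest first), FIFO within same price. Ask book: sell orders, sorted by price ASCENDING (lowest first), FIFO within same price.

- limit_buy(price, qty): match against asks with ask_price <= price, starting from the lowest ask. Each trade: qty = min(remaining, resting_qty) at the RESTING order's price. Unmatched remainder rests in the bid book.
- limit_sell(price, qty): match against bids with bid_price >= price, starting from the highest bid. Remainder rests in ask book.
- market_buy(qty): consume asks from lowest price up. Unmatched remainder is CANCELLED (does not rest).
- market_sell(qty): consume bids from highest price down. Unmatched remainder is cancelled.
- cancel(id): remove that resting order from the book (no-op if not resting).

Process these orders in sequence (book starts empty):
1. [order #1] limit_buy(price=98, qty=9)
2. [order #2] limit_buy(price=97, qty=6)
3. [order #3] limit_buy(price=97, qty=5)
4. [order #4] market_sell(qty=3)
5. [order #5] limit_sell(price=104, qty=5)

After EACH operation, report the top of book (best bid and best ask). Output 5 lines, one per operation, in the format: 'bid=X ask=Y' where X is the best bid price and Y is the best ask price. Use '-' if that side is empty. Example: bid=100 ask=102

Answer: bid=98 ask=-
bid=98 ask=-
bid=98 ask=-
bid=98 ask=-
bid=98 ask=104

Derivation:
After op 1 [order #1] limit_buy(price=98, qty=9): fills=none; bids=[#1:9@98] asks=[-]
After op 2 [order #2] limit_buy(price=97, qty=6): fills=none; bids=[#1:9@98 #2:6@97] asks=[-]
After op 3 [order #3] limit_buy(price=97, qty=5): fills=none; bids=[#1:9@98 #2:6@97 #3:5@97] asks=[-]
After op 4 [order #4] market_sell(qty=3): fills=#1x#4:3@98; bids=[#1:6@98 #2:6@97 #3:5@97] asks=[-]
After op 5 [order #5] limit_sell(price=104, qty=5): fills=none; bids=[#1:6@98 #2:6@97 #3:5@97] asks=[#5:5@104]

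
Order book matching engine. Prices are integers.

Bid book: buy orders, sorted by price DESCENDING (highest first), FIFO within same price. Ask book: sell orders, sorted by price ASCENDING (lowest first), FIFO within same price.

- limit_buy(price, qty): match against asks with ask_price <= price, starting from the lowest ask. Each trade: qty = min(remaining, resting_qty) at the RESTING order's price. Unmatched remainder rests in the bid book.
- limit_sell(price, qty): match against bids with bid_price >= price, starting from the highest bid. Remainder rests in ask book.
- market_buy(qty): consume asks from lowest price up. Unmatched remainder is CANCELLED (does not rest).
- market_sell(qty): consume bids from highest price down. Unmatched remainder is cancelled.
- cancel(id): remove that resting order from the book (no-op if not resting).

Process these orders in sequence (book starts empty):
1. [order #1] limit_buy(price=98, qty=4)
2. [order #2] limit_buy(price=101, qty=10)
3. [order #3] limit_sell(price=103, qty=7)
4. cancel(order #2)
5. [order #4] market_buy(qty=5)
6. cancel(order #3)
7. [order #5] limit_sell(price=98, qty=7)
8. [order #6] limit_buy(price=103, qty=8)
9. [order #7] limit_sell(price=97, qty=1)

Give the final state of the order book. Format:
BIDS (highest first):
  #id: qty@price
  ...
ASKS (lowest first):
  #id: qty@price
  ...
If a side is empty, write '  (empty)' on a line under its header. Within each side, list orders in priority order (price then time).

After op 1 [order #1] limit_buy(price=98, qty=4): fills=none; bids=[#1:4@98] asks=[-]
After op 2 [order #2] limit_buy(price=101, qty=10): fills=none; bids=[#2:10@101 #1:4@98] asks=[-]
After op 3 [order #3] limit_sell(price=103, qty=7): fills=none; bids=[#2:10@101 #1:4@98] asks=[#3:7@103]
After op 4 cancel(order #2): fills=none; bids=[#1:4@98] asks=[#3:7@103]
After op 5 [order #4] market_buy(qty=5): fills=#4x#3:5@103; bids=[#1:4@98] asks=[#3:2@103]
After op 6 cancel(order #3): fills=none; bids=[#1:4@98] asks=[-]
After op 7 [order #5] limit_sell(price=98, qty=7): fills=#1x#5:4@98; bids=[-] asks=[#5:3@98]
After op 8 [order #6] limit_buy(price=103, qty=8): fills=#6x#5:3@98; bids=[#6:5@103] asks=[-]
After op 9 [order #7] limit_sell(price=97, qty=1): fills=#6x#7:1@103; bids=[#6:4@103] asks=[-]

Answer: BIDS (highest first):
  #6: 4@103
ASKS (lowest first):
  (empty)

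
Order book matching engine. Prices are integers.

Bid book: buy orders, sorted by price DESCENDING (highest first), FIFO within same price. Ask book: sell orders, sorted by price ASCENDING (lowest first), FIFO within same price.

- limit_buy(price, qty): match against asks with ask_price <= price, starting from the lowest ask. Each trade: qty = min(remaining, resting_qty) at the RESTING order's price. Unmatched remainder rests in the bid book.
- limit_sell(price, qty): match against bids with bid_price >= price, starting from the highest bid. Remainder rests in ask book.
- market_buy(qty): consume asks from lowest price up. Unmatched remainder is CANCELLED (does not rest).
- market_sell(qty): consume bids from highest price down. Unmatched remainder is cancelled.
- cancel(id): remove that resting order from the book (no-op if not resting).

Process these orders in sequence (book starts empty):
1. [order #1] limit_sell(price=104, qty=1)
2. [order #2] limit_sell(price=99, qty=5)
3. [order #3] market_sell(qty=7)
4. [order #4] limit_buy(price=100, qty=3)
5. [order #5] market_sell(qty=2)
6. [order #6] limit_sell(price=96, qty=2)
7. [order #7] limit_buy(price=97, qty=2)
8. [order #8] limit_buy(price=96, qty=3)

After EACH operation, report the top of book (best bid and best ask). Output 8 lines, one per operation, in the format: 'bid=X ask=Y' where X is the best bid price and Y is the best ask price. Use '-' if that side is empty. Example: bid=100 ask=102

Answer: bid=- ask=104
bid=- ask=99
bid=- ask=99
bid=- ask=99
bid=- ask=99
bid=- ask=96
bid=- ask=99
bid=96 ask=99

Derivation:
After op 1 [order #1] limit_sell(price=104, qty=1): fills=none; bids=[-] asks=[#1:1@104]
After op 2 [order #2] limit_sell(price=99, qty=5): fills=none; bids=[-] asks=[#2:5@99 #1:1@104]
After op 3 [order #3] market_sell(qty=7): fills=none; bids=[-] asks=[#2:5@99 #1:1@104]
After op 4 [order #4] limit_buy(price=100, qty=3): fills=#4x#2:3@99; bids=[-] asks=[#2:2@99 #1:1@104]
After op 5 [order #5] market_sell(qty=2): fills=none; bids=[-] asks=[#2:2@99 #1:1@104]
After op 6 [order #6] limit_sell(price=96, qty=2): fills=none; bids=[-] asks=[#6:2@96 #2:2@99 #1:1@104]
After op 7 [order #7] limit_buy(price=97, qty=2): fills=#7x#6:2@96; bids=[-] asks=[#2:2@99 #1:1@104]
After op 8 [order #8] limit_buy(price=96, qty=3): fills=none; bids=[#8:3@96] asks=[#2:2@99 #1:1@104]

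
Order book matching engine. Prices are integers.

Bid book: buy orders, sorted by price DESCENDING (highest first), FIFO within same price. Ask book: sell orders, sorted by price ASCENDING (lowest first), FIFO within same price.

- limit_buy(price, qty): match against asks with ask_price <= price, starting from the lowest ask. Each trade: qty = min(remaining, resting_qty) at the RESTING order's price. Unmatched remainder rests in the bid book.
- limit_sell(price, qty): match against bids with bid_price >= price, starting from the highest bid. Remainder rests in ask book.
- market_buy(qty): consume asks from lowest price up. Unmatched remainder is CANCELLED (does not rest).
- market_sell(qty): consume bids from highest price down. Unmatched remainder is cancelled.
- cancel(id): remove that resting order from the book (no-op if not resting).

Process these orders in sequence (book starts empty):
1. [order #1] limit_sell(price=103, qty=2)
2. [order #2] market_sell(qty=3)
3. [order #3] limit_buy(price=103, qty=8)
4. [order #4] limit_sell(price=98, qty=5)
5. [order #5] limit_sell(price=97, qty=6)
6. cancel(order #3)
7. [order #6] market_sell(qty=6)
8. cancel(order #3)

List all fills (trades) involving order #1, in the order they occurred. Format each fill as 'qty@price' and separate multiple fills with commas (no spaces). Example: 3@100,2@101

Answer: 2@103

Derivation:
After op 1 [order #1] limit_sell(price=103, qty=2): fills=none; bids=[-] asks=[#1:2@103]
After op 2 [order #2] market_sell(qty=3): fills=none; bids=[-] asks=[#1:2@103]
After op 3 [order #3] limit_buy(price=103, qty=8): fills=#3x#1:2@103; bids=[#3:6@103] asks=[-]
After op 4 [order #4] limit_sell(price=98, qty=5): fills=#3x#4:5@103; bids=[#3:1@103] asks=[-]
After op 5 [order #5] limit_sell(price=97, qty=6): fills=#3x#5:1@103; bids=[-] asks=[#5:5@97]
After op 6 cancel(order #3): fills=none; bids=[-] asks=[#5:5@97]
After op 7 [order #6] market_sell(qty=6): fills=none; bids=[-] asks=[#5:5@97]
After op 8 cancel(order #3): fills=none; bids=[-] asks=[#5:5@97]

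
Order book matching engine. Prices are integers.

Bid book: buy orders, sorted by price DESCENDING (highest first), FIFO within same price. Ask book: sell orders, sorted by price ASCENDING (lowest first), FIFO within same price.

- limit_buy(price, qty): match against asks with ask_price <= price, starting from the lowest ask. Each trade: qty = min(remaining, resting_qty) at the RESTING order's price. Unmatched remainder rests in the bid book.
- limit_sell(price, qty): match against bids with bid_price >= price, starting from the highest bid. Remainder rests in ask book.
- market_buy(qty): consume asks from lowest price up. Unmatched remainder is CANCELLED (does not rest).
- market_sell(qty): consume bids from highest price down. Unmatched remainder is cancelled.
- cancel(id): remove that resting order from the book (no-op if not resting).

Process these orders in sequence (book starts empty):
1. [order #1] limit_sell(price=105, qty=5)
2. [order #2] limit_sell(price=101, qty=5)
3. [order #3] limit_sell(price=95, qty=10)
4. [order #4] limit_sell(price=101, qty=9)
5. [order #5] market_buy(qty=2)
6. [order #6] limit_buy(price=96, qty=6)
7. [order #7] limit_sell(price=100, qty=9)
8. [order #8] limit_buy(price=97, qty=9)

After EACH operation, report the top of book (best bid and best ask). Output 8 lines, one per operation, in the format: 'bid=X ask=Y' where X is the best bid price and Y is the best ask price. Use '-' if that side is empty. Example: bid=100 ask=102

After op 1 [order #1] limit_sell(price=105, qty=5): fills=none; bids=[-] asks=[#1:5@105]
After op 2 [order #2] limit_sell(price=101, qty=5): fills=none; bids=[-] asks=[#2:5@101 #1:5@105]
After op 3 [order #3] limit_sell(price=95, qty=10): fills=none; bids=[-] asks=[#3:10@95 #2:5@101 #1:5@105]
After op 4 [order #4] limit_sell(price=101, qty=9): fills=none; bids=[-] asks=[#3:10@95 #2:5@101 #4:9@101 #1:5@105]
After op 5 [order #5] market_buy(qty=2): fills=#5x#3:2@95; bids=[-] asks=[#3:8@95 #2:5@101 #4:9@101 #1:5@105]
After op 6 [order #6] limit_buy(price=96, qty=6): fills=#6x#3:6@95; bids=[-] asks=[#3:2@95 #2:5@101 #4:9@101 #1:5@105]
After op 7 [order #7] limit_sell(price=100, qty=9): fills=none; bids=[-] asks=[#3:2@95 #7:9@100 #2:5@101 #4:9@101 #1:5@105]
After op 8 [order #8] limit_buy(price=97, qty=9): fills=#8x#3:2@95; bids=[#8:7@97] asks=[#7:9@100 #2:5@101 #4:9@101 #1:5@105]

Answer: bid=- ask=105
bid=- ask=101
bid=- ask=95
bid=- ask=95
bid=- ask=95
bid=- ask=95
bid=- ask=95
bid=97 ask=100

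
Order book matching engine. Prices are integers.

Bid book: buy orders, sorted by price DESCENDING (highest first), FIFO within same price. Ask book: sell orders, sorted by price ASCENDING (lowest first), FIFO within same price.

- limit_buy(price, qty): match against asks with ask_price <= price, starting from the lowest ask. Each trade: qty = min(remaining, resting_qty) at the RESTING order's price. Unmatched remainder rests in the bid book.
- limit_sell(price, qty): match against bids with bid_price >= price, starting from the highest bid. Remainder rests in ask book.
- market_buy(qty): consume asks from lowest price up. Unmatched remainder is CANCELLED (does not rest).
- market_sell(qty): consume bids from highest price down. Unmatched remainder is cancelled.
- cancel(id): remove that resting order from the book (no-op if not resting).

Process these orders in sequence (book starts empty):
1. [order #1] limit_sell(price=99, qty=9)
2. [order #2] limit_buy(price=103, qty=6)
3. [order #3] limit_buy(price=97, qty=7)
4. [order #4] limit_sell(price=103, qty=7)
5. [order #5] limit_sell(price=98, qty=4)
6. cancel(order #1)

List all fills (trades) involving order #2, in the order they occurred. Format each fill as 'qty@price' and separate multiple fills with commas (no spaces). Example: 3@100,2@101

Answer: 6@99

Derivation:
After op 1 [order #1] limit_sell(price=99, qty=9): fills=none; bids=[-] asks=[#1:9@99]
After op 2 [order #2] limit_buy(price=103, qty=6): fills=#2x#1:6@99; bids=[-] asks=[#1:3@99]
After op 3 [order #3] limit_buy(price=97, qty=7): fills=none; bids=[#3:7@97] asks=[#1:3@99]
After op 4 [order #4] limit_sell(price=103, qty=7): fills=none; bids=[#3:7@97] asks=[#1:3@99 #4:7@103]
After op 5 [order #5] limit_sell(price=98, qty=4): fills=none; bids=[#3:7@97] asks=[#5:4@98 #1:3@99 #4:7@103]
After op 6 cancel(order #1): fills=none; bids=[#3:7@97] asks=[#5:4@98 #4:7@103]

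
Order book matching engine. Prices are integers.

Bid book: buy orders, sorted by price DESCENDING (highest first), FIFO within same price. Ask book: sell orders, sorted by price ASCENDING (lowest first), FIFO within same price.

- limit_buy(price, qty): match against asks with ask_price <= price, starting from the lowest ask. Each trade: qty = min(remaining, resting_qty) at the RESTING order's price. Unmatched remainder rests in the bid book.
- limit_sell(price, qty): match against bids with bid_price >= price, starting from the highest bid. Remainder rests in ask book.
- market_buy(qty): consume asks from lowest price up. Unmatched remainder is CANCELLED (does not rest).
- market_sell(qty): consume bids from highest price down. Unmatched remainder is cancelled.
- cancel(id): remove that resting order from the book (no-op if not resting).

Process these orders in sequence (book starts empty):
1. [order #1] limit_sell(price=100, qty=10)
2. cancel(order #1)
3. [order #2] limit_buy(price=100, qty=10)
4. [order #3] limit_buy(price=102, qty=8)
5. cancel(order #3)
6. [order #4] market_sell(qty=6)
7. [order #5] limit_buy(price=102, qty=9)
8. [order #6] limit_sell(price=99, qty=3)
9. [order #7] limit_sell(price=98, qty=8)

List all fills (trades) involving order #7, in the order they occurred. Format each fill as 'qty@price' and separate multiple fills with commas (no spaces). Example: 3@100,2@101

After op 1 [order #1] limit_sell(price=100, qty=10): fills=none; bids=[-] asks=[#1:10@100]
After op 2 cancel(order #1): fills=none; bids=[-] asks=[-]
After op 3 [order #2] limit_buy(price=100, qty=10): fills=none; bids=[#2:10@100] asks=[-]
After op 4 [order #3] limit_buy(price=102, qty=8): fills=none; bids=[#3:8@102 #2:10@100] asks=[-]
After op 5 cancel(order #3): fills=none; bids=[#2:10@100] asks=[-]
After op 6 [order #4] market_sell(qty=6): fills=#2x#4:6@100; bids=[#2:4@100] asks=[-]
After op 7 [order #5] limit_buy(price=102, qty=9): fills=none; bids=[#5:9@102 #2:4@100] asks=[-]
After op 8 [order #6] limit_sell(price=99, qty=3): fills=#5x#6:3@102; bids=[#5:6@102 #2:4@100] asks=[-]
After op 9 [order #7] limit_sell(price=98, qty=8): fills=#5x#7:6@102 #2x#7:2@100; bids=[#2:2@100] asks=[-]

Answer: 6@102,2@100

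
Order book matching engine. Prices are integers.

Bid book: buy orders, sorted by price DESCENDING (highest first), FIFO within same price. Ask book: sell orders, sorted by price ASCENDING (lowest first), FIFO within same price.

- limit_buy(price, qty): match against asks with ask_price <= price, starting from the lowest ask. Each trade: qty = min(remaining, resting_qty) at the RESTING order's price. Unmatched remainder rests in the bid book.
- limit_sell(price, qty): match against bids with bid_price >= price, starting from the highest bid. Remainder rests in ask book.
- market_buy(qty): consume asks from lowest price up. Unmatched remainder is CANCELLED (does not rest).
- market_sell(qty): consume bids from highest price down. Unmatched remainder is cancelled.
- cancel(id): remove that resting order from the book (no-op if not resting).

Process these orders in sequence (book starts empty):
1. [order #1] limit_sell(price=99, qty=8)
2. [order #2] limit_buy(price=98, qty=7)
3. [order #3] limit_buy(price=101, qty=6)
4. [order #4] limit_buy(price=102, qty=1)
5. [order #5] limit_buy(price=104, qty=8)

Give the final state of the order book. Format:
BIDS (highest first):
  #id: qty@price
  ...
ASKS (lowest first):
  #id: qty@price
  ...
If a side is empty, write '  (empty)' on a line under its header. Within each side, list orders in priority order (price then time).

After op 1 [order #1] limit_sell(price=99, qty=8): fills=none; bids=[-] asks=[#1:8@99]
After op 2 [order #2] limit_buy(price=98, qty=7): fills=none; bids=[#2:7@98] asks=[#1:8@99]
After op 3 [order #3] limit_buy(price=101, qty=6): fills=#3x#1:6@99; bids=[#2:7@98] asks=[#1:2@99]
After op 4 [order #4] limit_buy(price=102, qty=1): fills=#4x#1:1@99; bids=[#2:7@98] asks=[#1:1@99]
After op 5 [order #5] limit_buy(price=104, qty=8): fills=#5x#1:1@99; bids=[#5:7@104 #2:7@98] asks=[-]

Answer: BIDS (highest first):
  #5: 7@104
  #2: 7@98
ASKS (lowest first):
  (empty)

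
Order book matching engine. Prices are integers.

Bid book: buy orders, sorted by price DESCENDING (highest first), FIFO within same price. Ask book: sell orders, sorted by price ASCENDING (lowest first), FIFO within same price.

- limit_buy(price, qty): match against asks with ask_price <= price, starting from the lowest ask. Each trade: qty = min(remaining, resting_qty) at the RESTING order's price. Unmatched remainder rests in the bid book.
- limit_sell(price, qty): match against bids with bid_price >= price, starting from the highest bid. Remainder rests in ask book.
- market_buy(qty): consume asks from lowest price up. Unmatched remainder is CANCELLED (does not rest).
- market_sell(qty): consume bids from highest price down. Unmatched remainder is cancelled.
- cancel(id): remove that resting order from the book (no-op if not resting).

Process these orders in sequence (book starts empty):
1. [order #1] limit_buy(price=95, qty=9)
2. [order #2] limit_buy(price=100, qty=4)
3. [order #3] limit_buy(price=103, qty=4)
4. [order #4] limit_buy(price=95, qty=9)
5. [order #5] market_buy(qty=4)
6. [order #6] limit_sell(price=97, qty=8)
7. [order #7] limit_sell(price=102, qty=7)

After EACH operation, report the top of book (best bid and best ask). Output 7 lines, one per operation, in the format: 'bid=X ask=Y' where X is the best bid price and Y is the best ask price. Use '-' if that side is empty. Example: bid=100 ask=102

After op 1 [order #1] limit_buy(price=95, qty=9): fills=none; bids=[#1:9@95] asks=[-]
After op 2 [order #2] limit_buy(price=100, qty=4): fills=none; bids=[#2:4@100 #1:9@95] asks=[-]
After op 3 [order #3] limit_buy(price=103, qty=4): fills=none; bids=[#3:4@103 #2:4@100 #1:9@95] asks=[-]
After op 4 [order #4] limit_buy(price=95, qty=9): fills=none; bids=[#3:4@103 #2:4@100 #1:9@95 #4:9@95] asks=[-]
After op 5 [order #5] market_buy(qty=4): fills=none; bids=[#3:4@103 #2:4@100 #1:9@95 #4:9@95] asks=[-]
After op 6 [order #6] limit_sell(price=97, qty=8): fills=#3x#6:4@103 #2x#6:4@100; bids=[#1:9@95 #4:9@95] asks=[-]
After op 7 [order #7] limit_sell(price=102, qty=7): fills=none; bids=[#1:9@95 #4:9@95] asks=[#7:7@102]

Answer: bid=95 ask=-
bid=100 ask=-
bid=103 ask=-
bid=103 ask=-
bid=103 ask=-
bid=95 ask=-
bid=95 ask=102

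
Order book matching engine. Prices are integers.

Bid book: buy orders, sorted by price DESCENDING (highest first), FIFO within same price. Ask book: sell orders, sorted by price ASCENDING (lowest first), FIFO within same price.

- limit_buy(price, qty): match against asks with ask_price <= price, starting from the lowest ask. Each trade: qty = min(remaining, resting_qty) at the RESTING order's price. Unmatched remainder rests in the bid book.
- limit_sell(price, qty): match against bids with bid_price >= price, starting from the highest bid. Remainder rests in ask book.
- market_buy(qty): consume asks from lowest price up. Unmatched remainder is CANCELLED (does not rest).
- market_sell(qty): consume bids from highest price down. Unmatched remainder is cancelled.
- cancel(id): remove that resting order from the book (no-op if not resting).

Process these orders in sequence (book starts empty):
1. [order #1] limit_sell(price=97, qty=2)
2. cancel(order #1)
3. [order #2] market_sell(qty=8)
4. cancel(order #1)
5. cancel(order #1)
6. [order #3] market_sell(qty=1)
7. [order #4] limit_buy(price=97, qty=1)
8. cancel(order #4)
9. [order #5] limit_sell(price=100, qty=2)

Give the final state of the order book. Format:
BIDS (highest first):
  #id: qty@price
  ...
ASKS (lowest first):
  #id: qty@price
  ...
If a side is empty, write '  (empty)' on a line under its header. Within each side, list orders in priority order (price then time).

Answer: BIDS (highest first):
  (empty)
ASKS (lowest first):
  #5: 2@100

Derivation:
After op 1 [order #1] limit_sell(price=97, qty=2): fills=none; bids=[-] asks=[#1:2@97]
After op 2 cancel(order #1): fills=none; bids=[-] asks=[-]
After op 3 [order #2] market_sell(qty=8): fills=none; bids=[-] asks=[-]
After op 4 cancel(order #1): fills=none; bids=[-] asks=[-]
After op 5 cancel(order #1): fills=none; bids=[-] asks=[-]
After op 6 [order #3] market_sell(qty=1): fills=none; bids=[-] asks=[-]
After op 7 [order #4] limit_buy(price=97, qty=1): fills=none; bids=[#4:1@97] asks=[-]
After op 8 cancel(order #4): fills=none; bids=[-] asks=[-]
After op 9 [order #5] limit_sell(price=100, qty=2): fills=none; bids=[-] asks=[#5:2@100]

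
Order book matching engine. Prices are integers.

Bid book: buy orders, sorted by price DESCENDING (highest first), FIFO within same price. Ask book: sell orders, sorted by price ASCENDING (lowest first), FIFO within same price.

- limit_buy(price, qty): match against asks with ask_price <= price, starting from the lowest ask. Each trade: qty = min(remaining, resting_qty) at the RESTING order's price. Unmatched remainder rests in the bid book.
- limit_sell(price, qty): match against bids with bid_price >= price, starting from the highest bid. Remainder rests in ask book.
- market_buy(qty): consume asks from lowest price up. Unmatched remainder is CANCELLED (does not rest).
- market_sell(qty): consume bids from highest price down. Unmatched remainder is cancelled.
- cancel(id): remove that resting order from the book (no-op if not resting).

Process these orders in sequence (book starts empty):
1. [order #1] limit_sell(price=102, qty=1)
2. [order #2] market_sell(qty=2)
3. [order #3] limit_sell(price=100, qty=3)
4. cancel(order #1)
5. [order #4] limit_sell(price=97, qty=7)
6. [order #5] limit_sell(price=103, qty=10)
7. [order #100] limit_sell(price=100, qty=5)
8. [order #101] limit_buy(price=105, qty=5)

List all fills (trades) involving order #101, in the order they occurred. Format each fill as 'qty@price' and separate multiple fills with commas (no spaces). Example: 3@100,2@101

Answer: 5@97

Derivation:
After op 1 [order #1] limit_sell(price=102, qty=1): fills=none; bids=[-] asks=[#1:1@102]
After op 2 [order #2] market_sell(qty=2): fills=none; bids=[-] asks=[#1:1@102]
After op 3 [order #3] limit_sell(price=100, qty=3): fills=none; bids=[-] asks=[#3:3@100 #1:1@102]
After op 4 cancel(order #1): fills=none; bids=[-] asks=[#3:3@100]
After op 5 [order #4] limit_sell(price=97, qty=7): fills=none; bids=[-] asks=[#4:7@97 #3:3@100]
After op 6 [order #5] limit_sell(price=103, qty=10): fills=none; bids=[-] asks=[#4:7@97 #3:3@100 #5:10@103]
After op 7 [order #100] limit_sell(price=100, qty=5): fills=none; bids=[-] asks=[#4:7@97 #3:3@100 #100:5@100 #5:10@103]
After op 8 [order #101] limit_buy(price=105, qty=5): fills=#101x#4:5@97; bids=[-] asks=[#4:2@97 #3:3@100 #100:5@100 #5:10@103]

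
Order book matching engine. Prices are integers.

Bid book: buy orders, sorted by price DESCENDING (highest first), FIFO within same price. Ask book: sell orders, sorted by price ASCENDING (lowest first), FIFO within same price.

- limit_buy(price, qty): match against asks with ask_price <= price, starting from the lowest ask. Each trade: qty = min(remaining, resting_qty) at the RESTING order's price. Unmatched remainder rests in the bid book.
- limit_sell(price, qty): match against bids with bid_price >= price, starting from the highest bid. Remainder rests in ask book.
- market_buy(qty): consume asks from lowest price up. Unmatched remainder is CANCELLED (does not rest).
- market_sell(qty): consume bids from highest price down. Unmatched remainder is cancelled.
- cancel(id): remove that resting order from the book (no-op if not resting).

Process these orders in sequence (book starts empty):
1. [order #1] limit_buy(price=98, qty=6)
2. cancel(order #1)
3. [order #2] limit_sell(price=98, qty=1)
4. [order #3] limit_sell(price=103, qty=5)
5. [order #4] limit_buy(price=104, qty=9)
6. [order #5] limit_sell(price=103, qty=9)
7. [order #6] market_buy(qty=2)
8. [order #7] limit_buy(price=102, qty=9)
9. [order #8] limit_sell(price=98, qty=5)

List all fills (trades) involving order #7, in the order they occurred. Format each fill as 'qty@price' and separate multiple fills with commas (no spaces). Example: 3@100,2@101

Answer: 5@102

Derivation:
After op 1 [order #1] limit_buy(price=98, qty=6): fills=none; bids=[#1:6@98] asks=[-]
After op 2 cancel(order #1): fills=none; bids=[-] asks=[-]
After op 3 [order #2] limit_sell(price=98, qty=1): fills=none; bids=[-] asks=[#2:1@98]
After op 4 [order #3] limit_sell(price=103, qty=5): fills=none; bids=[-] asks=[#2:1@98 #3:5@103]
After op 5 [order #4] limit_buy(price=104, qty=9): fills=#4x#2:1@98 #4x#3:5@103; bids=[#4:3@104] asks=[-]
After op 6 [order #5] limit_sell(price=103, qty=9): fills=#4x#5:3@104; bids=[-] asks=[#5:6@103]
After op 7 [order #6] market_buy(qty=2): fills=#6x#5:2@103; bids=[-] asks=[#5:4@103]
After op 8 [order #7] limit_buy(price=102, qty=9): fills=none; bids=[#7:9@102] asks=[#5:4@103]
After op 9 [order #8] limit_sell(price=98, qty=5): fills=#7x#8:5@102; bids=[#7:4@102] asks=[#5:4@103]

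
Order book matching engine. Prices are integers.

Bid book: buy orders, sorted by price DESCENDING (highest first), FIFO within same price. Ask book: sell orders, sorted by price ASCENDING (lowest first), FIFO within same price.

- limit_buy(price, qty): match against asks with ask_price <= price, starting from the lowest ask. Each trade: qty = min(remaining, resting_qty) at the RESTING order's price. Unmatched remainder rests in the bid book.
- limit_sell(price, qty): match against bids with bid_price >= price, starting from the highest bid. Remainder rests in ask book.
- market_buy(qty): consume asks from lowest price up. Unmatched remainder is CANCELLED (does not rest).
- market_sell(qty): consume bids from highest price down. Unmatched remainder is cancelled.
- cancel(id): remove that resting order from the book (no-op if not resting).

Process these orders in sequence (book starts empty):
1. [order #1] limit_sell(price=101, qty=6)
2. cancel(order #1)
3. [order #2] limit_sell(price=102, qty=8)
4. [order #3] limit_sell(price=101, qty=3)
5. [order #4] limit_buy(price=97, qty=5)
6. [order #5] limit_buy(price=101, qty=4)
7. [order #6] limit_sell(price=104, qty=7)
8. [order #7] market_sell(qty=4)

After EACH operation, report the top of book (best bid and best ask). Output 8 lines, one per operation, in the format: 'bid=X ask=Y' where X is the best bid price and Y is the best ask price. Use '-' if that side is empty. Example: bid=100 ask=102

Answer: bid=- ask=101
bid=- ask=-
bid=- ask=102
bid=- ask=101
bid=97 ask=101
bid=101 ask=102
bid=101 ask=102
bid=97 ask=102

Derivation:
After op 1 [order #1] limit_sell(price=101, qty=6): fills=none; bids=[-] asks=[#1:6@101]
After op 2 cancel(order #1): fills=none; bids=[-] asks=[-]
After op 3 [order #2] limit_sell(price=102, qty=8): fills=none; bids=[-] asks=[#2:8@102]
After op 4 [order #3] limit_sell(price=101, qty=3): fills=none; bids=[-] asks=[#3:3@101 #2:8@102]
After op 5 [order #4] limit_buy(price=97, qty=5): fills=none; bids=[#4:5@97] asks=[#3:3@101 #2:8@102]
After op 6 [order #5] limit_buy(price=101, qty=4): fills=#5x#3:3@101; bids=[#5:1@101 #4:5@97] asks=[#2:8@102]
After op 7 [order #6] limit_sell(price=104, qty=7): fills=none; bids=[#5:1@101 #4:5@97] asks=[#2:8@102 #6:7@104]
After op 8 [order #7] market_sell(qty=4): fills=#5x#7:1@101 #4x#7:3@97; bids=[#4:2@97] asks=[#2:8@102 #6:7@104]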